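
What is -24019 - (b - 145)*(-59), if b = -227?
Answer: -45967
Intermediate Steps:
-24019 - (b - 145)*(-59) = -24019 - (-227 - 145)*(-59) = -24019 - (-372)*(-59) = -24019 - 1*21948 = -24019 - 21948 = -45967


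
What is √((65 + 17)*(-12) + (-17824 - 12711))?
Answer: I*√31519 ≈ 177.54*I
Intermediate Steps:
√((65 + 17)*(-12) + (-17824 - 12711)) = √(82*(-12) - 30535) = √(-984 - 30535) = √(-31519) = I*√31519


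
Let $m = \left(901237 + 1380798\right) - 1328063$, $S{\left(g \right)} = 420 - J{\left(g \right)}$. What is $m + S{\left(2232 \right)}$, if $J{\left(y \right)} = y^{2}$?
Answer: $-4027432$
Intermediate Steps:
$S{\left(g \right)} = 420 - g^{2}$
$m = 953972$ ($m = 2282035 - 1328063 = 953972$)
$m + S{\left(2232 \right)} = 953972 + \left(420 - 2232^{2}\right) = 953972 + \left(420 - 4981824\right) = 953972 - 4981404 = -4027432$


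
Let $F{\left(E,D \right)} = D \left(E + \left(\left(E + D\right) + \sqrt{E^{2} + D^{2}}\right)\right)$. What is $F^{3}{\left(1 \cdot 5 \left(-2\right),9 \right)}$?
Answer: $-5324616 + 396576 \sqrt{181} \approx 10768.0$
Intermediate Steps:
$F{\left(E,D \right)} = D \left(D + \sqrt{D^{2} + E^{2}} + 2 E\right)$ ($F{\left(E,D \right)} = D \left(E + \left(\left(D + E\right) + \sqrt{D^{2} + E^{2}}\right)\right) = D \left(E + \left(D + E + \sqrt{D^{2} + E^{2}}\right)\right) = D \left(D + \sqrt{D^{2} + E^{2}} + 2 E\right)$)
$F^{3}{\left(1 \cdot 5 \left(-2\right),9 \right)} = \left(9 \left(9 + \sqrt{9^{2} + \left(1 \cdot 5 \left(-2\right)\right)^{2}} + 2 \cdot 1 \cdot 5 \left(-2\right)\right)\right)^{3} = \left(9 \left(9 + \sqrt{81 + \left(5 \left(-2\right)\right)^{2}} + 2 \cdot 5 \left(-2\right)\right)\right)^{3} = \left(9 \left(9 + \sqrt{81 + \left(-10\right)^{2}} + 2 \left(-10\right)\right)\right)^{3} = \left(9 \left(9 + \sqrt{81 + 100} - 20\right)\right)^{3} = \left(9 \left(9 + \sqrt{181} - 20\right)\right)^{3} = \left(9 \left(-11 + \sqrt{181}\right)\right)^{3} = \left(-99 + 9 \sqrt{181}\right)^{3}$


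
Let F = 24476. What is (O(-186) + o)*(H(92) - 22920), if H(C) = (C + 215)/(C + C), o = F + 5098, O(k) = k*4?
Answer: -60787665795/92 ≈ -6.6074e+8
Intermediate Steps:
O(k) = 4*k
o = 29574 (o = 24476 + 5098 = 29574)
H(C) = (215 + C)/(2*C) (H(C) = (215 + C)/((2*C)) = (215 + C)*(1/(2*C)) = (215 + C)/(2*C))
(O(-186) + o)*(H(92) - 22920) = (4*(-186) + 29574)*((½)*(215 + 92)/92 - 22920) = (-744 + 29574)*((½)*(1/92)*307 - 22920) = 28830*(307/184 - 22920) = 28830*(-4216973/184) = -60787665795/92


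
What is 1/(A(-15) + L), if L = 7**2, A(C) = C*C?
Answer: 1/274 ≈ 0.0036496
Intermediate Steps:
A(C) = C**2
L = 49
1/(A(-15) + L) = 1/((-15)**2 + 49) = 1/(225 + 49) = 1/274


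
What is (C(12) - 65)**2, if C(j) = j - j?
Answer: 4225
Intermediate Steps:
C(j) = 0
(C(12) - 65)**2 = (0 - 65)**2 = (-65)**2 = 4225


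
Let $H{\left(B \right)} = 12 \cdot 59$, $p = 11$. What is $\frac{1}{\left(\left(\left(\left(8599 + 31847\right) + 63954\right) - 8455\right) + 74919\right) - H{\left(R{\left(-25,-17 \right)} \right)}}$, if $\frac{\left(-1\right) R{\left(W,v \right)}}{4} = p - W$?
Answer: $\frac{1}{170156} \approx 5.877 \cdot 10^{-6}$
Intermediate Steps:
$R{\left(W,v \right)} = -44 + 4 W$ ($R{\left(W,v \right)} = - 4 \left(11 - W\right) = -44 + 4 W$)
$H{\left(B \right)} = 708$
$\frac{1}{\left(\left(\left(\left(8599 + 31847\right) + 63954\right) - 8455\right) + 74919\right) - H{\left(R{\left(-25,-17 \right)} \right)}} = \frac{1}{\left(\left(\left(\left(8599 + 31847\right) + 63954\right) - 8455\right) + 74919\right) - 708} = \frac{1}{\left(\left(\left(40446 + 63954\right) - 8455\right) + 74919\right) - 708} = \frac{1}{\left(\left(104400 - 8455\right) + 74919\right) - 708} = \frac{1}{\left(95945 + 74919\right) - 708} = \frac{1}{170864 - 708} = \frac{1}{170156}$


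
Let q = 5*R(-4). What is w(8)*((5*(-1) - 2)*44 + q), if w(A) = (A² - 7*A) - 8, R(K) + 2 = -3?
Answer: 0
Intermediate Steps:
R(K) = -5 (R(K) = -2 - 3 = -5)
q = -25 (q = 5*(-5) = -25)
w(A) = -8 + A² - 7*A
w(8)*((5*(-1) - 2)*44 + q) = (-8 + 8² - 7*8)*((5*(-1) - 2)*44 - 25) = (-8 + 64 - 56)*((-5 - 2)*44 - 25) = 0*(-7*44 - 25) = 0*(-308 - 25) = 0*(-333) = 0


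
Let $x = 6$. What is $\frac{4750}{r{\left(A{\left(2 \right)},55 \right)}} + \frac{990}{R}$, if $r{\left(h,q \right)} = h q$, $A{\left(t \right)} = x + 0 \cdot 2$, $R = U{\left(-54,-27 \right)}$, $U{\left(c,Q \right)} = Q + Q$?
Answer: $- \frac{130}{33} \approx -3.9394$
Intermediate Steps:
$U{\left(c,Q \right)} = 2 Q$
$R = -54$ ($R = 2 \left(-27\right) = -54$)
$A{\left(t \right)} = 6$ ($A{\left(t \right)} = 6 + 0 \cdot 2 = 6 + 0 = 6$)
$\frac{4750}{r{\left(A{\left(2 \right)},55 \right)}} + \frac{990}{R} = \frac{4750}{6 \cdot 55} + \frac{990}{-54} = \frac{4750}{330} + 990 \left(- \frac{1}{54}\right) = 4750 \cdot \frac{1}{330} - \frac{55}{3} = \frac{475}{33} - \frac{55}{3} = - \frac{130}{33}$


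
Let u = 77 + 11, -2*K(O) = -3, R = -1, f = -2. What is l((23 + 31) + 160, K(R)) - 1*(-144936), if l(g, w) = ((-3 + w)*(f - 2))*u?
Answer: 145464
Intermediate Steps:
K(O) = 3/2 (K(O) = -½*(-3) = 3/2)
u = 88
l(g, w) = 1056 - 352*w (l(g, w) = ((-3 + w)*(-2 - 2))*88 = ((-3 + w)*(-4))*88 = (12 - 4*w)*88 = 1056 - 352*w)
l((23 + 31) + 160, K(R)) - 1*(-144936) = (1056 - 352*3/2) - 1*(-144936) = (1056 - 528) + 144936 = 528 + 144936 = 145464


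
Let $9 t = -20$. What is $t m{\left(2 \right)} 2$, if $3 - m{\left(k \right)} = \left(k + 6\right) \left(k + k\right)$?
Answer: $\frac{1160}{9} \approx 128.89$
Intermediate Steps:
$m{\left(k \right)} = 3 - 2 k \left(6 + k\right)$ ($m{\left(k \right)} = 3 - \left(k + 6\right) \left(k + k\right) = 3 - \left(6 + k\right) 2 k = 3 - 2 k \left(6 + k\right)$)
$t = - \frac{20}{9}$ ($t = \frac{1}{9} \left(-20\right) = - \frac{20}{9} \approx -2.2222$)
$t m{\left(2 \right)} 2 = - \frac{20 \left(3 - 24 - 2 \cdot 2^{2}\right)}{9} \cdot 2 = - \frac{20 \left(3 - 24 - 8\right)}{9} \cdot 2 = \left(- \frac{20}{9}\right) \left(-29\right) 2 = \frac{580}{9} \cdot 2 = \frac{1160}{9}$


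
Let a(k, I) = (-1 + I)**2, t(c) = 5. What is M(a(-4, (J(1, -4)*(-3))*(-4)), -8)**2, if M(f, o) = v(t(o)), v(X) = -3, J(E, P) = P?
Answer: 9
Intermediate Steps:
M(f, o) = -3
M(a(-4, (J(1, -4)*(-3))*(-4)), -8)**2 = (-3)**2 = 9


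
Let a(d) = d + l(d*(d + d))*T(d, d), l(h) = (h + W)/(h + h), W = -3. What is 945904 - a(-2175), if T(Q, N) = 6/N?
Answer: 2167753009184999/2286468750 ≈ 9.4808e+5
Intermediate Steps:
l(h) = (-3 + h)/(2*h) (l(h) = (h - 3)/(h + h) = (-3 + h)/((2*h)) = (-3 + h)*(1/(2*h)) = (-3 + h)/(2*h))
a(d) = d + 3*(-3 + 2*d²)/(2*d³) (a(d) = d + ((-3 + d*(d + d))/(2*((d*(d + d)))))*(6/d) = d + ((-3 + d*(2*d))/(2*((d*(2*d)))))*(6/d) = d + ((-3 + 2*d²)/(2*((2*d²))))*(6/d) = d + ((1/(2*d²))*(-3 + 2*d²)/2)*(6/d) = d + ((-3 + 2*d²)/(4*d²))*(6/d) = d + 3*(-3 + 2*d²)/(2*d³))
945904 - a(-2175) = 945904 - (-2175 + 3/(-2175) - 9/2/(-2175)³) = 945904 - (-2175 + 3*(-1/2175) - 9/2*(-1/10289109375)) = 945904 - (-2175 - 1/725 + 1/2286468750) = 945904 - 1*(-4973072684999/2286468750) = 945904 + 4973072684999/2286468750 = 2167753009184999/2286468750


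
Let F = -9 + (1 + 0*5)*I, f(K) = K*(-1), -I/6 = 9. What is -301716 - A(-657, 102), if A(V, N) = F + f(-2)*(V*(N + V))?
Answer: -1030923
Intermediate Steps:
I = -54 (I = -6*9 = -54)
f(K) = -K
F = -63 (F = -9 + (1 + 0*5)*(-54) = -9 + (1 + 0)*(-54) = -9 + 1*(-54) = -9 - 54 = -63)
A(V, N) = -63 + 2*V*(N + V) (A(V, N) = -63 + (-1*(-2))*(V*(N + V)) = -63 + 2*(V*(N + V)) = -63 + 2*V*(N + V))
-301716 - A(-657, 102) = -301716 - (-63 + 2*(-657)² + 2*102*(-657)) = -301716 - (-63 + 2*431649 - 134028) = -301716 - (-63 + 863298 - 134028) = -301716 - 1*729207 = -301716 - 729207 = -1030923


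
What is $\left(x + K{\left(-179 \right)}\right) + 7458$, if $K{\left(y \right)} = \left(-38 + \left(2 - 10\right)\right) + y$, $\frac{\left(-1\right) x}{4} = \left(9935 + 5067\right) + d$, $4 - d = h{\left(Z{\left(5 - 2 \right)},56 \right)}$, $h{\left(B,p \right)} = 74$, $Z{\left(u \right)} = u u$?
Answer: $-52495$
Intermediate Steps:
$Z{\left(u \right)} = u^{2}$
$d = -70$ ($d = 4 - 74 = -70$)
$x = -59728$ ($x = - 4 \left(\left(9935 + 5067\right) - 70\right) = - 4 \left(15002 - 70\right) = \left(-4\right) 14932 = -59728$)
$K{\left(y \right)} = -46 + y$ ($K{\left(y \right)} = \left(-38 + \left(2 - 10\right)\right) + y = \left(-38 - 8\right) + y = -46 + y$)
$\left(x + K{\left(-179 \right)}\right) + 7458 = \left(-59728 - 225\right) + 7458 = -59953 + 7458 = -52495$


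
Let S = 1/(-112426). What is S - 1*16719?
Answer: -1879650295/112426 ≈ -16719.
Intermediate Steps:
S = -1/112426 ≈ -8.8947e-6
S - 1*16719 = -1/112426 - 1*16719 = -1/112426 - 16719 = -1879650295/112426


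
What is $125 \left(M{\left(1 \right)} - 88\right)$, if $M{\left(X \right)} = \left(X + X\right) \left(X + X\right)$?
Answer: $-10500$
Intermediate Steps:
$M{\left(X \right)} = 4 X^{2}$ ($M{\left(X \right)} = 2 X 2 X = 4 X^{2}$)
$125 \left(M{\left(1 \right)} - 88\right) = 125 \left(4 \cdot 1^{2} - 88\right) = 125 \left(4 \cdot 1 - 88\right) = 125 \left(4 - 88\right) = 125 \left(-84\right) = -10500$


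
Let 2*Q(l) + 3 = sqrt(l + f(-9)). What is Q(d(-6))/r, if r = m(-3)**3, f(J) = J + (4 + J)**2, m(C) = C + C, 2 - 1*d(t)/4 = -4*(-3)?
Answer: 1/144 - I*sqrt(6)/216 ≈ 0.0069444 - 0.01134*I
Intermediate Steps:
d(t) = -40 (d(t) = 8 - (-16)*(-3) = 8 - 4*12 = 8 - 48 = -40)
m(C) = 2*C
Q(l) = -3/2 + sqrt(16 + l)/2 (Q(l) = -3/2 + sqrt(l + (-9 + (4 - 9)**2))/2 = -3/2 + sqrt(l + (-9 + (-5)**2))/2 = -3/2 + sqrt(l + (-9 + 25))/2 = -3/2 + sqrt(l + 16)/2 = -3/2 + sqrt(16 + l)/2)
r = -216 (r = (2*(-3))**3 = (-6)**3 = -216)
Q(d(-6))/r = (-3/2 + sqrt(16 - 40)/2)/(-216) = (-3/2 + sqrt(-24)/2)*(-1/216) = (-3/2 + (2*I*sqrt(6))/2)*(-1/216) = (-3/2 + I*sqrt(6))*(-1/216) = 1/144 - I*sqrt(6)/216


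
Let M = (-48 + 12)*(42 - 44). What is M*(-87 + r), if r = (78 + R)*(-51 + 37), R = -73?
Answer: -11304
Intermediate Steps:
M = 72 (M = -36*(-2) = 72)
r = -70 (r = (78 - 73)*(-51 + 37) = 5*(-14) = -70)
M*(-87 + r) = 72*(-87 - 70) = 72*(-157) = -11304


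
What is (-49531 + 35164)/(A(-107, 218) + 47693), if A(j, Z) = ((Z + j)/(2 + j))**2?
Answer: -5866525/19475098 ≈ -0.30123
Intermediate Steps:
A(j, Z) = (Z + j)**2/(2 + j)**2 (A(j, Z) = ((Z + j)/(2 + j))**2 = (Z + j)**2/(2 + j)**2)
(-49531 + 35164)/(A(-107, 218) + 47693) = (-49531 + 35164)/((218 - 107)**2/(2 - 107)**2 + 47693) = -14367/(111**2/(-105)**2 + 47693) = -14367/((1/11025)*12321 + 47693) = -14367/(1369/1225 + 47693) = -14367/58425294/1225 = -14367*1225/58425294 = -5866525/19475098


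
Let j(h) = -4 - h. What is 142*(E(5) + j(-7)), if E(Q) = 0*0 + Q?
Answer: 1136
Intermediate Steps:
E(Q) = Q (E(Q) = 0 + Q = Q)
142*(E(5) + j(-7)) = 142*(5 + (-4 - 1*(-7))) = 142*(5 + (-4 + 7)) = 142*(5 + 3) = 142*8 = 1136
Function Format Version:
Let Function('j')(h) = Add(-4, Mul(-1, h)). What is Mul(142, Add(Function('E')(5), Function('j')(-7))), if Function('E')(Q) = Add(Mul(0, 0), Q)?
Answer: 1136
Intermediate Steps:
Function('E')(Q) = Q (Function('E')(Q) = Add(0, Q) = Q)
Mul(142, Add(Function('E')(5), Function('j')(-7))) = Mul(142, Add(5, Add(-4, Mul(-1, -7)))) = Mul(142, Add(5, Add(-4, 7))) = Mul(142, Add(5, 3)) = Mul(142, 8) = 1136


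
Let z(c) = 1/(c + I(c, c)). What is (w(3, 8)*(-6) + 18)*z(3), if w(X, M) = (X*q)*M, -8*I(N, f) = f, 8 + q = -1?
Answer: 3504/7 ≈ 500.57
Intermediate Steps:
q = -9 (q = -8 - 1 = -9)
I(N, f) = -f/8
w(X, M) = -9*M*X (w(X, M) = (X*(-9))*M = (-9*X)*M = -9*M*X)
z(c) = 8/(7*c) (z(c) = 1/(c - c/8) = 1/(7*c/8) = 8/(7*c))
(w(3, 8)*(-6) + 18)*z(3) = (-9*8*3*(-6) + 18)*((8/7)/3) = (-216*(-6) + 18)*((8/7)*(1/3)) = (1296 + 18)*(8/21) = 1314*(8/21) = 3504/7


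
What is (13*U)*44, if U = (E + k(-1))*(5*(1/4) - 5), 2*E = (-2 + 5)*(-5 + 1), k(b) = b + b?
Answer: 17160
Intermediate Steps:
k(b) = 2*b
E = -6 (E = ((-2 + 5)*(-5 + 1))/2 = (3*(-4))/2 = (1/2)*(-12) = -6)
U = 30 (U = (-6 + 2*(-1))*(5*(1/4) - 5) = (-6 - 2)*(5*(1*(1/4)) - 5) = -8*(5*(1/4) - 5) = -8*(5/4 - 5) = -8*(-15/4) = 30)
(13*U)*44 = (13*30)*44 = 390*44 = 17160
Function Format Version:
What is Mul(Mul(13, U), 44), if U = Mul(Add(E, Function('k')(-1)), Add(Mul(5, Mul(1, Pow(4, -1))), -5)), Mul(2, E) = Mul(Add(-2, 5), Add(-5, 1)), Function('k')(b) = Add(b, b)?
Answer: 17160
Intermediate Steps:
Function('k')(b) = Mul(2, b)
E = -6 (E = Mul(Rational(1, 2), Mul(Add(-2, 5), Add(-5, 1))) = Mul(Rational(1, 2), Mul(3, -4)) = Mul(Rational(1, 2), -12) = -6)
U = 30 (U = Mul(Add(-6, Mul(2, -1)), Add(Mul(5, Mul(1, Pow(4, -1))), -5)) = Mul(Add(-6, -2), Add(Mul(5, Mul(1, Rational(1, 4))), -5)) = Mul(-8, Add(Mul(5, Rational(1, 4)), -5)) = Mul(-8, Add(Rational(5, 4), -5)) = Mul(-8, Rational(-15, 4)) = 30)
Mul(Mul(13, U), 44) = Mul(Mul(13, 30), 44) = Mul(390, 44) = 17160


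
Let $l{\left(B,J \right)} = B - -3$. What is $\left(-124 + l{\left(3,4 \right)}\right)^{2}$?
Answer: $13924$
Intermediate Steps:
$l{\left(B,J \right)} = 3 + B$ ($l{\left(B,J \right)} = B + 3 = 3 + B$)
$\left(-124 + l{\left(3,4 \right)}\right)^{2} = \left(-124 + \left(3 + 3\right)\right)^{2} = \left(-124 + 6\right)^{2} = \left(-118\right)^{2} = 13924$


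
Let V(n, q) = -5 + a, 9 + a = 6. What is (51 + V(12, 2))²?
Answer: 1849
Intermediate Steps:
a = -3 (a = -9 + 6 = -3)
V(n, q) = -8 (V(n, q) = -5 - 3 = -8)
(51 + V(12, 2))² = (51 - 8)² = 43² = 1849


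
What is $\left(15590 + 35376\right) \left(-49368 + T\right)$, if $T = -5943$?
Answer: $-2818980426$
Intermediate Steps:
$\left(15590 + 35376\right) \left(-49368 + T\right) = \left(15590 + 35376\right) \left(-49368 - 5943\right) = 50966 \left(-55311\right) = -2818980426$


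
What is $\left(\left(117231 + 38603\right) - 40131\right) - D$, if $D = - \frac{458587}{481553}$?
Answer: $\frac{55717585346}{481553} \approx 1.157 \cdot 10^{5}$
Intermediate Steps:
$D = - \frac{458587}{481553}$ ($D = \left(-458587\right) \frac{1}{481553} = - \frac{458587}{481553} \approx -0.95231$)
$\left(\left(117231 + 38603\right) - 40131\right) - D = \left(\left(117231 + 38603\right) - 40131\right) - - \frac{458587}{481553} = \left(155834 - 40131\right) + \frac{458587}{481553} = 115703 + \frac{458587}{481553} = \frac{55717585346}{481553}$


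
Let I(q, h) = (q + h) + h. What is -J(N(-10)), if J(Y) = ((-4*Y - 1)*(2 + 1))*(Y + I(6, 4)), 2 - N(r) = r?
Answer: 3822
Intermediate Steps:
N(r) = 2 - r
I(q, h) = q + 2*h (I(q, h) = (h + q) + h = q + 2*h)
J(Y) = (-3 - 12*Y)*(14 + Y) (J(Y) = ((-4*Y - 1)*(2 + 1))*(Y + (6 + 2*4)) = ((-1 - 4*Y)*3)*(Y + (6 + 8)) = (-3 - 12*Y)*(Y + 14) = (-3 - 12*Y)*(14 + Y))
-J(N(-10)) = -(-42 - 171*(2 - 1*(-10)) - 12*(2 - 1*(-10))²) = -(-42 - 171*(2 + 10) - 12*(2 + 10)²) = -(-42 - 171*12 - 12*12²) = -(-42 - 2052 - 12*144) = -(-42 - 2052 - 1728) = -1*(-3822) = 3822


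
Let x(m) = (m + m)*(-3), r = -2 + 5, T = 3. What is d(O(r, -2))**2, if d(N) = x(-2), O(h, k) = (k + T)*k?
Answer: 144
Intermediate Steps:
r = 3
x(m) = -6*m (x(m) = (2*m)*(-3) = -6*m)
O(h, k) = k*(3 + k) (O(h, k) = (k + 3)*k = (3 + k)*k = k*(3 + k))
d(N) = 12 (d(N) = -6*(-2) = 12)
d(O(r, -2))**2 = 12**2 = 144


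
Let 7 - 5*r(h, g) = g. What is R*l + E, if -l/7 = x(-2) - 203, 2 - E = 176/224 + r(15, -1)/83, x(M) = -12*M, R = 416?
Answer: 3028457823/5810 ≈ 5.2125e+5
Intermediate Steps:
r(h, g) = 7/5 - g/5
E = 6943/5810 (E = 2 - (176/224 + (7/5 - ⅕*(-1))/83) = 2 - (176*(1/224) + (7/5 + ⅕)*(1/83)) = 2 - (11/14 + (8/5)*(1/83)) = 2 - (11/14 + 8/415) = 2 - 1*4677/5810 = 2 - 4677/5810 = 6943/5810 ≈ 1.1950)
l = 1253 (l = -7*(-12*(-2) - 203) = -7*(24 - 203) = -7*(-179) = 1253)
R*l + E = 416*1253 + 6943/5810 = 521248 + 6943/5810 = 3028457823/5810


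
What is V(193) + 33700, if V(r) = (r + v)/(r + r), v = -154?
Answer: 13008239/386 ≈ 33700.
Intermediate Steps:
V(r) = (-154 + r)/(2*r) (V(r) = (r - 154)/(r + r) = (-154 + r)/((2*r)) = (-154 + r)*(1/(2*r)) = (-154 + r)/(2*r))
V(193) + 33700 = (½)*(-154 + 193)/193 + 33700 = (½)*(1/193)*39 + 33700 = 39/386 + 33700 = 13008239/386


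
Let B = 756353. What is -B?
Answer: -756353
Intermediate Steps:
-B = -1*756353 = -756353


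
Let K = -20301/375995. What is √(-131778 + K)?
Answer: I*√18629758679088945/375995 ≈ 363.01*I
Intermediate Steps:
K = -20301/375995 (K = -20301*1/375995 = -20301/375995 ≈ -0.053993)
√(-131778 + K) = √(-131778 - 20301/375995) = √(-49547889411/375995) = I*√18629758679088945/375995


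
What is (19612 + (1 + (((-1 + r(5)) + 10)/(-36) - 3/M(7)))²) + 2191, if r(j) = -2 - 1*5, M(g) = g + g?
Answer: 86538223/3969 ≈ 21804.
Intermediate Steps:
M(g) = 2*g
r(j) = -7 (r(j) = -2 - 5 = -7)
(19612 + (1 + (((-1 + r(5)) + 10)/(-36) - 3/M(7)))²) + 2191 = (19612 + (1 + (((-1 - 7) + 10)/(-36) - 3/(2*7)))²) + 2191 = (19612 + (1 + ((-8 + 10)*(-1/36) - 3/14))²) + 2191 = (19612 + (1 + (2*(-1/36) - 3*1/14))²) + 2191 = (19612 + (1 + (-1/18 - 3/14))²) + 2191 = (19612 + (1 - 17/63)²) + 2191 = (19612 + (46/63)²) + 2191 = (19612 + 2116/3969) + 2191 = 77842144/3969 + 2191 = 86538223/3969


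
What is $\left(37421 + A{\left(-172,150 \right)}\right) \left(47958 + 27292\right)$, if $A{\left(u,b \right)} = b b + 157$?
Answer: $4520869500$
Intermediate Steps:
$A{\left(u,b \right)} = 157 + b^{2}$ ($A{\left(u,b \right)} = b^{2} + 157 = 157 + b^{2}$)
$\left(37421 + A{\left(-172,150 \right)}\right) \left(47958 + 27292\right) = \left(37421 + \left(157 + 150^{2}\right)\right) \left(47958 + 27292\right) = \left(37421 + \left(157 + 22500\right)\right) 75250 = \left(37421 + 22657\right) 75250 = 60078 \cdot 75250 = 4520869500$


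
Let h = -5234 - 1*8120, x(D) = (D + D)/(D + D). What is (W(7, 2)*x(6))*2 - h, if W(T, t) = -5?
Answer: 13344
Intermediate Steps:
x(D) = 1 (x(D) = (2*D)/((2*D)) = (2*D)*(1/(2*D)) = 1)
h = -13354 (h = -5234 - 8120 = -13354)
(W(7, 2)*x(6))*2 - h = -5*1*2 - 1*(-13354) = -5*2 + 13354 = -10 + 13354 = 13344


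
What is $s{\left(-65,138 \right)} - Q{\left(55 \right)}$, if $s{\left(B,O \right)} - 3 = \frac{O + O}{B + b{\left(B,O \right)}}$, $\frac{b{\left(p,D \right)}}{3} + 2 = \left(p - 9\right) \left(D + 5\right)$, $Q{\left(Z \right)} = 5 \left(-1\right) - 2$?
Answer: $\frac{317894}{31817} \approx 9.9913$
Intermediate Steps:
$Q{\left(Z \right)} = -7$ ($Q{\left(Z \right)} = -5 - 2 = -7$)
$b{\left(p,D \right)} = -6 + 3 \left(-9 + p\right) \left(5 + D\right)$ ($b{\left(p,D \right)} = -6 + 3 \left(p - 9\right) \left(D + 5\right) = -6 + 3 \left(-9 + p\right) \left(5 + D\right)$)
$s{\left(B,O \right)} = 3 + \frac{2 O}{-141 - 27 O + 16 B + 3 B O}$ ($s{\left(B,O \right)} = 3 + \frac{O + O}{B + \left(-141 - 27 O + 15 B + 3 O B\right)} = 3 + \frac{2 O}{B + \left(-141 - 27 O + 15 B + 3 B O\right)} = 3 + \frac{2 O}{-141 - 27 O + 16 B + 3 B O}$)
$s{\left(-65,138 \right)} - Q{\left(55 \right)} = \frac{-423 - 10902 + 48 \left(-65\right) + 9 \left(-65\right) 138}{-141 - 3726 + 16 \left(-65\right) + 3 \left(-65\right) 138} - -7 = \frac{-423 - 10902 - 3120 - 80730}{-141 - 3726 - 1040 - 26910} + 7 = \frac{1}{-31817} \left(-95175\right) + 7 = \left(- \frac{1}{31817}\right) \left(-95175\right) + 7 = \frac{95175}{31817} + 7 = \frac{317894}{31817}$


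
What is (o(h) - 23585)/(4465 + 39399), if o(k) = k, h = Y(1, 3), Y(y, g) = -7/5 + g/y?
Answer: -117917/219320 ≈ -0.53765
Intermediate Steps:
Y(y, g) = -7/5 + g/y (Y(y, g) = -7*1/5 + g/y = -7/5 + g/y)
h = 8/5 (h = -7/5 + 3/1 = -7/5 + 3*1 = -7/5 + 3 = 8/5 ≈ 1.6000)
(o(h) - 23585)/(4465 + 39399) = (8/5 - 23585)/(4465 + 39399) = -117917/5/43864 = -117917/5*1/43864 = -117917/219320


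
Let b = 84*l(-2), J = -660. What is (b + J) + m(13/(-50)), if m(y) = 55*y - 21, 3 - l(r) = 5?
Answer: -8633/10 ≈ -863.30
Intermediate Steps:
l(r) = -2 (l(r) = 3 - 1*5 = 3 - 5 = -2)
m(y) = -21 + 55*y
b = -168 (b = 84*(-2) = -168)
(b + J) + m(13/(-50)) = (-168 - 660) + (-21 + 55*(13/(-50))) = -828 + (-21 + 55*(13*(-1/50))) = -828 + (-21 + 55*(-13/50)) = -828 + (-21 - 143/10) = -828 - 353/10 = -8633/10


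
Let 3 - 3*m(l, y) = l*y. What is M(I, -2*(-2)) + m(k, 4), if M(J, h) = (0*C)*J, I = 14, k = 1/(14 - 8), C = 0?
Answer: 7/9 ≈ 0.77778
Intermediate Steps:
k = ⅙ (k = 1/6 = ⅙ ≈ 0.16667)
M(J, h) = 0 (M(J, h) = (0*0)*J = 0*J = 0)
m(l, y) = 1 - l*y/3
M(I, -2*(-2)) + m(k, 4) = 0 + (1 - ⅓*⅙*4) = 0 + (1 - 2/9) = 0 + 7/9 = 7/9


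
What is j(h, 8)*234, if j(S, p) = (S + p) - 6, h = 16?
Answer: 4212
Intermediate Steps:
j(S, p) = -6 + S + p
j(h, 8)*234 = (-6 + 16 + 8)*234 = 18*234 = 4212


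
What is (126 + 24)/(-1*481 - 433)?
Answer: -75/457 ≈ -0.16411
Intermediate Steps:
(126 + 24)/(-1*481 - 433) = 150/(-481 - 433) = 150/(-914) = 150*(-1/914) = -75/457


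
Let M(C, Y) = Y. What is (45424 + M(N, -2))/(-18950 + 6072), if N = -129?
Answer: -22711/6439 ≈ -3.5271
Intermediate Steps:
(45424 + M(N, -2))/(-18950 + 6072) = (45424 - 2)/(-18950 + 6072) = 45422/(-12878) = 45422*(-1/12878) = -22711/6439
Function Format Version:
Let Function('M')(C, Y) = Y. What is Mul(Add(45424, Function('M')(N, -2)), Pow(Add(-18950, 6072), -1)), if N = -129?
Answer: Rational(-22711, 6439) ≈ -3.5271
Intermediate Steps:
Mul(Add(45424, Function('M')(N, -2)), Pow(Add(-18950, 6072), -1)) = Mul(Add(45424, -2), Pow(Add(-18950, 6072), -1)) = Mul(45422, Pow(-12878, -1)) = Mul(45422, Rational(-1, 12878)) = Rational(-22711, 6439)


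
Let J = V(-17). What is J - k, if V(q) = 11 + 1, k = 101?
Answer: -89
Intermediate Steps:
V(q) = 12
J = 12
J - k = 12 - 1*101 = 12 - 101 = -89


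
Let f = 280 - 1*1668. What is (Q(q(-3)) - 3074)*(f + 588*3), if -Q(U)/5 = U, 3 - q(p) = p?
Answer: -1167104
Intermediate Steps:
q(p) = 3 - p
f = -1388 (f = 280 - 1668 = -1388)
Q(U) = -5*U
(Q(q(-3)) - 3074)*(f + 588*3) = (-5*(3 - 1*(-3)) - 3074)*(-1388 + 588*3) = (-5*(3 + 3) - 3074)*(-1388 + 1764) = (-5*6 - 3074)*376 = (-30 - 3074)*376 = -3104*376 = -1167104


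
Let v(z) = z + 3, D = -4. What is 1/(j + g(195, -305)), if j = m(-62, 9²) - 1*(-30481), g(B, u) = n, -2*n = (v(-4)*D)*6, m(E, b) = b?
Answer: 1/30550 ≈ 3.2733e-5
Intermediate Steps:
v(z) = 3 + z
n = -12 (n = -(3 - 4)*(-4)*6/2 = -(-1*(-4))*6/2 = -2*6 = -½*24 = -12)
g(B, u) = -12
j = 30562 (j = 9² - 1*(-30481) = 81 + 30481 = 30562)
1/(j + g(195, -305)) = 1/(30562 - 12) = 1/30550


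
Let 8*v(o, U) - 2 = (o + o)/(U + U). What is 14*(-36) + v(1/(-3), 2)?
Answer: -24181/48 ≈ -503.77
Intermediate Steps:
v(o, U) = ¼ + o/(8*U) (v(o, U) = ¼ + ((o + o)/(U + U))/8 = ¼ + ((2*o)/((2*U)))/8 = ¼ + ((2*o)*(1/(2*U)))/8 = ¼ + (o/U)/8 = ¼ + o/(8*U))
14*(-36) + v(1/(-3), 2) = 14*(-36) + (⅛)*(1/(-3) + 2*2)/2 = -504 + (⅛)*(½)*(-⅓ + 4) = -504 + (⅛)*(½)*(11/3) = -504 + 11/48 = -24181/48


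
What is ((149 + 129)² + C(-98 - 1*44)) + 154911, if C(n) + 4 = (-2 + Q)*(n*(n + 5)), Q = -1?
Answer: 173829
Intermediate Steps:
C(n) = -4 - 3*n*(5 + n) (C(n) = -4 + (-2 - 1)*(n*(n + 5)) = -4 - 3*n*(5 + n))
((149 + 129)² + C(-98 - 1*44)) + 154911 = ((149 + 129)² + (-4 - 15*(-98 - 1*44) - 3*(-98 - 1*44)²)) + 154911 = (278² + (-4 - 15*(-98 - 44) - 3*(-98 - 44)²)) + 154911 = (77284 + (-4 - 15*(-142) - 3*(-142)²)) + 154911 = (77284 + (-4 + 2130 - 3*20164)) + 154911 = (77284 + (-4 + 2130 - 60492)) + 154911 = (77284 - 58366) + 154911 = 18918 + 154911 = 173829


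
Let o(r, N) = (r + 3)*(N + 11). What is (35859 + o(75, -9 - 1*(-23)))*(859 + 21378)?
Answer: 840758733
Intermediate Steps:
o(r, N) = (3 + r)*(11 + N)
(35859 + o(75, -9 - 1*(-23)))*(859 + 21378) = (35859 + (33 + 3*(-9 - 1*(-23)) + 11*75 + (-9 - 1*(-23))*75))*(859 + 21378) = (35859 + (33 + 3*(-9 + 23) + 825 + (-9 + 23)*75))*22237 = (35859 + (33 + 3*14 + 825 + 14*75))*22237 = (35859 + (33 + 42 + 825 + 1050))*22237 = (35859 + 1950)*22237 = 37809*22237 = 840758733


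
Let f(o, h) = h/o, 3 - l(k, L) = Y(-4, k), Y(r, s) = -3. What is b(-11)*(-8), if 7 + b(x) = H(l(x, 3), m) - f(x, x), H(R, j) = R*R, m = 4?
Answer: -224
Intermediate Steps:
l(k, L) = 6 (l(k, L) = 3 - 1*(-3) = 3 + 3 = 6)
H(R, j) = R²
b(x) = 28 (b(x) = -7 + (6² - x/x) = -7 + (36 - 1*1) = -7 + (36 - 1) = -7 + 35 = 28)
b(-11)*(-8) = 28*(-8) = -224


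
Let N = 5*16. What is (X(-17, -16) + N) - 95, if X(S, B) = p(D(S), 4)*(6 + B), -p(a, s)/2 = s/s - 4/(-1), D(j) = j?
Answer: 85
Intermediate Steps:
p(a, s) = -10 (p(a, s) = -2*(s/s - 4/(-1)) = -2*(1 - 4*(-1)) = -2*(1 + 4) = -2*5 = -10)
X(S, B) = -60 - 10*B (X(S, B) = -10*(6 + B) = -60 - 10*B)
N = 80
(X(-17, -16) + N) - 95 = ((-60 - 10*(-16)) + 80) - 95 = ((-60 + 160) + 80) - 95 = (100 + 80) - 95 = 180 - 95 = 85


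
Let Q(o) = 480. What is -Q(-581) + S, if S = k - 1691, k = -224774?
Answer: -226945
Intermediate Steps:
S = -226465 (S = -224774 - 1691 = -226465)
-Q(-581) + S = -1*480 - 226465 = -480 - 226465 = -226945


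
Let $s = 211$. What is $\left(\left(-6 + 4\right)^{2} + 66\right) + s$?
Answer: $281$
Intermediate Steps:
$\left(\left(-6 + 4\right)^{2} + 66\right) + s = \left(\left(-6 + 4\right)^{2} + 66\right) + 211 = \left(\left(-2\right)^{2} + 66\right) + 211 = \left(4 + 66\right) + 211 = 70 + 211 = 281$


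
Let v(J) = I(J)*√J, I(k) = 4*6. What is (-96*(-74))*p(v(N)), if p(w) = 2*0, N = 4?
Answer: 0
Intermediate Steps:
I(k) = 24
v(J) = 24*√J
p(w) = 0
(-96*(-74))*p(v(N)) = -96*(-74)*0 = 7104*0 = 0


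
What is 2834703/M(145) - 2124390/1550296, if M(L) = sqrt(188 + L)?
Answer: -1062195/775148 + 944901*sqrt(37)/37 ≈ 1.5534e+5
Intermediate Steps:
2834703/M(145) - 2124390/1550296 = 2834703/(sqrt(188 + 145)) - 2124390/1550296 = 2834703/(sqrt(333)) - 2124390*1/1550296 = 2834703/((3*sqrt(37))) - 1062195/775148 = 2834703*(sqrt(37)/111) - 1062195/775148 = 944901*sqrt(37)/37 - 1062195/775148 = -1062195/775148 + 944901*sqrt(37)/37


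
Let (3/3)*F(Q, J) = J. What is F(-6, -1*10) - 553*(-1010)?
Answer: 558520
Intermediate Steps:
F(Q, J) = J
F(-6, -1*10) - 553*(-1010) = -1*10 - 553*(-1010) = -10 + 558530 = 558520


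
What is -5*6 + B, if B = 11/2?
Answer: -49/2 ≈ -24.500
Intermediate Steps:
B = 11/2 (B = 11*(1/2) = 11/2 ≈ 5.5000)
-5*6 + B = -5*6 + 11/2 = -30 + 11/2 = -49/2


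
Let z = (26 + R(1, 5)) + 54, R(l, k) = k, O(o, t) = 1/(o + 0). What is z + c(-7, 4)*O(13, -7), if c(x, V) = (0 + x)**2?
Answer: 1154/13 ≈ 88.769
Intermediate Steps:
O(o, t) = 1/o
c(x, V) = x**2
z = 85 (z = (26 + 5) + 54 = 31 + 54 = 85)
z + c(-7, 4)*O(13, -7) = 85 + (-7)**2/13 = 85 + 49*(1/13) = 85 + 49/13 = 1154/13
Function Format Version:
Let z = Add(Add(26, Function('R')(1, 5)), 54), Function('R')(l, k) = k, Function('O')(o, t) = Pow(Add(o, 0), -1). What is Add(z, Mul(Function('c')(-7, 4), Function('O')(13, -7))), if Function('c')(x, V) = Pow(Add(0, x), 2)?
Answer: Rational(1154, 13) ≈ 88.769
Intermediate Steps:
Function('O')(o, t) = Pow(o, -1)
Function('c')(x, V) = Pow(x, 2)
z = 85 (z = Add(Add(26, 5), 54) = Add(31, 54) = 85)
Add(z, Mul(Function('c')(-7, 4), Function('O')(13, -7))) = Add(85, Mul(Pow(-7, 2), Pow(13, -1))) = Add(85, Mul(49, Rational(1, 13))) = Add(85, Rational(49, 13)) = Rational(1154, 13)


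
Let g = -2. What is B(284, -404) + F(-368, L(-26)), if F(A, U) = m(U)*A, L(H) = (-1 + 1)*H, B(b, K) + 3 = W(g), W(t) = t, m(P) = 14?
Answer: -5157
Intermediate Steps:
B(b, K) = -5 (B(b, K) = -3 - 2 = -5)
L(H) = 0 (L(H) = 0*H = 0)
F(A, U) = 14*A
B(284, -404) + F(-368, L(-26)) = -5 + 14*(-368) = -5 - 5152 = -5157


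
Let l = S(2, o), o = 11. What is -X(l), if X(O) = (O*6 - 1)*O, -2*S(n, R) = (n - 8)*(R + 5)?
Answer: -13776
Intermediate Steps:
S(n, R) = -(-8 + n)*(5 + R)/2 (S(n, R) = -(n - 8)*(R + 5)/2 = -(-8 + n)*(5 + R)/2)
l = 48 (l = 20 + 4*11 - 5/2*2 - ½*11*2 = 20 + 44 - 5 - 11 = 48)
X(O) = O*(-1 + 6*O) (X(O) = (6*O - 1)*O = (-1 + 6*O)*O = O*(-1 + 6*O))
-X(l) = -48*(-1 + 6*48) = -48*(-1 + 288) = -48*287 = -1*13776 = -13776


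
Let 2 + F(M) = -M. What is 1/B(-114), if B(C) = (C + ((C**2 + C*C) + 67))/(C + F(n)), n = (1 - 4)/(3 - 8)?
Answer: -583/129725 ≈ -0.0044941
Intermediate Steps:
n = 3/5 (n = -3/(-5) = -3*(-1/5) = 3/5 ≈ 0.60000)
F(M) = -2 - M
B(C) = (67 + C + 2*C**2)/(-13/5 + C) (B(C) = (C + ((C**2 + C*C) + 67))/(C + (-2 - 1*3/5)) = (C + ((C**2 + C**2) + 67))/(C + (-2 - 3/5)) = (C + (2*C**2 + 67))/(C - 13/5) = (C + (67 + 2*C**2))/(-13/5 + C) = (67 + C + 2*C**2)/(-13/5 + C))
1/B(-114) = 1/(5*(67 - 114 + 2*(-114)**2)/(-13 + 5*(-114))) = 1/(5*(67 - 114 + 2*12996)/(-13 - 570)) = 1/(5*(67 - 114 + 25992)/(-583)) = 1/(5*(-1/583)*25945) = 1/(-129725/583) = -583/129725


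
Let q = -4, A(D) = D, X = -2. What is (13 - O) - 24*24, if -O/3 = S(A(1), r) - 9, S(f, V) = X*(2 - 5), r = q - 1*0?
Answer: -572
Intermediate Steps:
r = -4 (r = -4 - 1*0 = -4 + 0 = -4)
S(f, V) = 6 (S(f, V) = -2*(2 - 5) = -2*(-3) = 6)
O = 9 (O = -3*(6 - 9) = -3*(-3) = 9)
(13 - O) - 24*24 = (13 - 1*9) - 24*24 = (13 - 9) - 576 = 4 - 576 = -572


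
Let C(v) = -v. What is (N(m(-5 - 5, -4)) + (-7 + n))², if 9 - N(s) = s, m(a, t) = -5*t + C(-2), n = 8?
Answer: 144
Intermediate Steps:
m(a, t) = 2 - 5*t (m(a, t) = -5*t - 1*(-2) = -5*t + 2 = 2 - 5*t)
N(s) = 9 - s
(N(m(-5 - 5, -4)) + (-7 + n))² = ((9 - (2 - 5*(-4))) + (-7 + 8))² = ((9 - (2 + 20)) + 1)² = ((9 - 1*22) + 1)² = ((9 - 22) + 1)² = (-13 + 1)² = (-12)² = 144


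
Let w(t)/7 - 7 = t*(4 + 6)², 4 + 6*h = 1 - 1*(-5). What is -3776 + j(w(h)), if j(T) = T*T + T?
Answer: 685966/9 ≈ 76219.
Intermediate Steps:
h = ⅓ (h = -⅔ + (1 - 1*(-5))/6 = -⅔ + (1 + 5)/6 = -⅔ + (⅙)*6 = -⅔ + 1 = ⅓ ≈ 0.33333)
w(t) = 49 + 700*t (w(t) = 49 + 7*(t*(4 + 6)²) = 49 + 7*(t*10²) = 49 + 7*(t*100) = 49 + 7*(100*t) = 49 + 700*t)
j(T) = T + T² (j(T) = T² + T = T + T²)
-3776 + j(w(h)) = -3776 + (49 + 700*(⅓))*(1 + (49 + 700*(⅓))) = -3776 + (49 + 700/3)*(1 + (49 + 700/3)) = -3776 + 847*(1 + 847/3)/3 = -3776 + (847/3)*(850/3) = -3776 + 719950/9 = 685966/9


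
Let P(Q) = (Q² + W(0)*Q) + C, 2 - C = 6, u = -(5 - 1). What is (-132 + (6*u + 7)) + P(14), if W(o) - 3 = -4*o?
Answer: 85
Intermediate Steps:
W(o) = 3 - 4*o
u = -4 (u = -1*4 = -4)
C = -4 (C = 2 - 1*6 = 2 - 6 = -4)
P(Q) = -4 + Q² + 3*Q (P(Q) = (Q² + (3 - 4*0)*Q) - 4 = (Q² + (3 + 0)*Q) - 4 = (Q² + 3*Q) - 4 = -4 + Q² + 3*Q)
(-132 + (6*u + 7)) + P(14) = (-132 + (6*(-4) + 7)) + (-4 + 14² + 3*14) = (-132 + (-24 + 7)) + (-4 + 196 + 42) = (-132 - 17) + 234 = -149 + 234 = 85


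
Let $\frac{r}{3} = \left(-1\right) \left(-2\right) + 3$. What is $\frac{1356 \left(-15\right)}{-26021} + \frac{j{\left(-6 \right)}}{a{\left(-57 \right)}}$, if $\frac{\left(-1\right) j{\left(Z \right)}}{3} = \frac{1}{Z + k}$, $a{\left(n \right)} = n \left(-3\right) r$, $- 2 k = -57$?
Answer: $\frac{782529458}{1001157975} \approx 0.78162$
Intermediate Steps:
$k = \frac{57}{2}$ ($k = \left(- \frac{1}{2}\right) \left(-57\right) = \frac{57}{2} \approx 28.5$)
$r = 15$ ($r = 3 \left(\left(-1\right) \left(-2\right) + 3\right) = 3 \left(2 + 3\right) = 3 \cdot 5 = 15$)
$a{\left(n \right)} = - 45 n$ ($a{\left(n \right)} = n \left(-3\right) 15 = - 3 n 15 = - 45 n$)
$j{\left(Z \right)} = - \frac{3}{\frac{57}{2} + Z}$ ($j{\left(Z \right)} = - \frac{3}{Z + \frac{57}{2}} = - \frac{3}{\frac{57}{2} + Z}$)
$\frac{1356 \left(-15\right)}{-26021} + \frac{j{\left(-6 \right)}}{a{\left(-57 \right)}} = \frac{1356 \left(-15\right)}{-26021} + \frac{\left(-6\right) \frac{1}{57 + 2 \left(-6\right)}}{\left(-45\right) \left(-57\right)} = \left(-20340\right) \left(- \frac{1}{26021}\right) + \frac{\left(-6\right) \frac{1}{57 - 12}}{2565} = \frac{20340}{26021} + - \frac{6}{45} \cdot \frac{1}{2565} = \frac{20340}{26021} + \left(-6\right) \frac{1}{45} \cdot \frac{1}{2565} = \frac{20340}{26021} - \frac{2}{38475} = \frac{782529458}{1001157975}$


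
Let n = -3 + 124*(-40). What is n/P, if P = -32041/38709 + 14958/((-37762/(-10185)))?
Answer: -3627281153727/2947999496914 ≈ -1.2304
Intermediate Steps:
n = -4963 (n = -3 - 4960 = -4963)
P = 2947999496914/730864629 (P = -32041*1/38709 + 14958/((-37762*(-1/10185))) = -32041/38709 + 14958/(37762/10185) = -32041/38709 + 14958*(10185/37762) = -32041/38709 + 76173615/18881 = 2947999496914/730864629 ≈ 4033.6)
n/P = -4963/2947999496914/730864629 = -4963*730864629/2947999496914 = -3627281153727/2947999496914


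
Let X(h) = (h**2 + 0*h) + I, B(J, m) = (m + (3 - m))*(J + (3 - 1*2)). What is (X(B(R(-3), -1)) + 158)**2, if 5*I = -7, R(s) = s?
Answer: 927369/25 ≈ 37095.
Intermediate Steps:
I = -7/5 (I = (1/5)*(-7) = -7/5 ≈ -1.4000)
B(J, m) = 3 + 3*J (B(J, m) = 3*(J + (3 - 2)) = 3*(J + 1) = 3*(1 + J) = 3 + 3*J)
X(h) = -7/5 + h**2 (X(h) = (h**2 + 0*h) - 7/5 = (h**2 + 0) - 7/5 = h**2 - 7/5 = -7/5 + h**2)
(X(B(R(-3), -1)) + 158)**2 = ((-7/5 + (3 + 3*(-3))**2) + 158)**2 = ((-7/5 + (3 - 9)**2) + 158)**2 = ((-7/5 + (-6)**2) + 158)**2 = ((-7/5 + 36) + 158)**2 = (173/5 + 158)**2 = (963/5)**2 = 927369/25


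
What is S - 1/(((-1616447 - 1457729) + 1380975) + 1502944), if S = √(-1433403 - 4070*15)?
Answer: 1/190257 + I*√1494453 ≈ 5.256e-6 + 1222.5*I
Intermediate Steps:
S = I*√1494453 (S = √(-1433403 - 61050) = √(-1494453) = I*√1494453 ≈ 1222.5*I)
S - 1/(((-1616447 - 1457729) + 1380975) + 1502944) = I*√1494453 - 1/(((-1616447 - 1457729) + 1380975) + 1502944) = I*√1494453 - 1/((-3074176 + 1380975) + 1502944) = I*√1494453 - 1/(-1693201 + 1502944) = I*√1494453 - 1/(-190257) = I*√1494453 - 1*(-1/190257) = I*√1494453 + 1/190257 = 1/190257 + I*√1494453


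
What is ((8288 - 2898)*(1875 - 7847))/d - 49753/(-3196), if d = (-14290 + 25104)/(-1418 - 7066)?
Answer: 436401532257031/17280772 ≈ 2.5254e+7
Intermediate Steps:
d = -5407/4242 (d = 10814/(-8484) = 10814*(-1/8484) = -5407/4242 ≈ -1.2746)
((8288 - 2898)*(1875 - 7847))/d - 49753/(-3196) = ((8288 - 2898)*(1875 - 7847))/(-5407/4242) - 49753/(-3196) = (5390*(-5972))*(-4242/5407) - 49753*(-1/3196) = -32189080*(-4242/5407) + 49753/3196 = 136546077360/5407 + 49753/3196 = 436401532257031/17280772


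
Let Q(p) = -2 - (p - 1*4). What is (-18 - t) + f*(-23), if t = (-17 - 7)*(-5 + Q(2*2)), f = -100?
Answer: 2114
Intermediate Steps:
Q(p) = 2 - p (Q(p) = -2 - (p - 4) = -2 - (-4 + p) = -2 + (4 - p) = 2 - p)
t = 168 (t = (-17 - 7)*(-5 + (2 - 2*2)) = -24*(-5 + (2 - 1*4)) = -24*(-5 + (2 - 4)) = -24*(-5 - 2) = -24*(-7) = 168)
(-18 - t) + f*(-23) = (-18 - 1*168) - 100*(-23) = (-18 - 168) + 2300 = -186 + 2300 = 2114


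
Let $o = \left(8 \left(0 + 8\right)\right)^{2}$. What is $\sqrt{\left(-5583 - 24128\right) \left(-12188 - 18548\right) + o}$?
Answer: $4 \sqrt{57075087} \approx 30219.0$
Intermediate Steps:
$o = 4096$ ($o = \left(8 \cdot 8\right)^{2} = 64^{2} = 4096$)
$\sqrt{\left(-5583 - 24128\right) \left(-12188 - 18548\right) + o} = \sqrt{\left(-5583 - 24128\right) \left(-12188 - 18548\right) + 4096} = \sqrt{\left(-29711\right) \left(-30736\right) + 4096} = \sqrt{913197296 + 4096} = \sqrt{913201392} = 4 \sqrt{57075087}$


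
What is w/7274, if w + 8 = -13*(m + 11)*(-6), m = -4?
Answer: 269/3637 ≈ 0.073962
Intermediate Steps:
w = 538 (w = -8 - 13*(-4 + 11)*(-6) = -8 - 13*7*(-6) = -8 - 91*(-6) = -8 + 546 = 538)
w/7274 = 538/7274 = 538*(1/7274) = 269/3637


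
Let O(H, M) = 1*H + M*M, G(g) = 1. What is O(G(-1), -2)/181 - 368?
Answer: -66603/181 ≈ -367.97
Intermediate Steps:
O(H, M) = H + M²
O(G(-1), -2)/181 - 368 = (1 + (-2)²)/181 - 368 = (1 + 4)*(1/181) - 368 = 5*(1/181) - 368 = 5/181 - 368 = -66603/181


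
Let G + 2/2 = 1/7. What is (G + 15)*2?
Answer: 198/7 ≈ 28.286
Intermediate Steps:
G = -6/7 (G = -1 + 1/7 = -6/7 ≈ -0.85714)
(G + 15)*2 = (-6/7 + 15)*2 = (99/7)*2 = 198/7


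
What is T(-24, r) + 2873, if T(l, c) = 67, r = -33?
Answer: 2940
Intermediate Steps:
T(-24, r) + 2873 = 67 + 2873 = 2940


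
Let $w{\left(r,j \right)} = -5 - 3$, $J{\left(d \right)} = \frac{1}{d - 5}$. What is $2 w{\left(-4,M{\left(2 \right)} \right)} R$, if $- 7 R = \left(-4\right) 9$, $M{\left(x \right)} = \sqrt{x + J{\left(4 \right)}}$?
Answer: $- \frac{576}{7} \approx -82.286$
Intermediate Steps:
$J{\left(d \right)} = \frac{1}{-5 + d}$
$M{\left(x \right)} = \sqrt{-1 + x}$ ($M{\left(x \right)} = \sqrt{x + \frac{1}{-5 + 4}} = \sqrt{x + \frac{1}{-1}} = \sqrt{x - 1} = \sqrt{-1 + x}$)
$R = \frac{36}{7}$ ($R = - \frac{\left(-4\right) 9}{7} = \left(- \frac{1}{7}\right) \left(-36\right) = \frac{36}{7} \approx 5.1429$)
$w{\left(r,j \right)} = -8$ ($w{\left(r,j \right)} = -5 - 3 = -8$)
$2 w{\left(-4,M{\left(2 \right)} \right)} R = 2 \left(-8\right) \frac{36}{7} = \left(-16\right) \frac{36}{7} = - \frac{576}{7}$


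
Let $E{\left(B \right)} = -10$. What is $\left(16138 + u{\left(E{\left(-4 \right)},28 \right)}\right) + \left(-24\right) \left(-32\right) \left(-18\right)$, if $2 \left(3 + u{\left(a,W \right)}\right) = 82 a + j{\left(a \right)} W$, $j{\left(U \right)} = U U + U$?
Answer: $3161$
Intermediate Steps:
$j{\left(U \right)} = U + U^{2}$ ($j{\left(U \right)} = U^{2} + U = U + U^{2}$)
$u{\left(a,W \right)} = -3 + 41 a + \frac{W a \left(1 + a\right)}{2}$ ($u{\left(a,W \right)} = -3 + \frac{82 a + a \left(1 + a\right) W}{2} = -3 + \frac{82 a + W a \left(1 + a\right)}{2} = -3 + \left(41 a + \frac{W a \left(1 + a\right)}{2}\right) = -3 + 41 a + \frac{W a \left(1 + a\right)}{2}$)
$\left(16138 + u{\left(E{\left(-4 \right)},28 \right)}\right) + \left(-24\right) \left(-32\right) \left(-18\right) = \left(16138 + \left(-3 + 41 \left(-10\right) + \frac{1}{2} \cdot 28 \left(-10\right) \left(1 - 10\right)\right)\right) + \left(-24\right) \left(-32\right) \left(-18\right) = \left(16138 - \left(413 - \left(-140\right) \left(-9\right)\right)\right) + 768 \left(-18\right) = \left(16138 - -847\right) - 13824 = \left(16138 + 847\right) - 13824 = 16985 - 13824 = 3161$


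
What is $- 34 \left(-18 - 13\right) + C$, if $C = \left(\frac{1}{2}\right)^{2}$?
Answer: $\frac{4217}{4} \approx 1054.3$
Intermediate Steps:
$C = \frac{1}{4}$ ($C = \left(\frac{1}{2}\right)^{2} = \frac{1}{4} \approx 0.25$)
$- 34 \left(-18 - 13\right) + C = - 34 \left(-18 - 13\right) + \frac{1}{4} = \left(-34\right) \left(-31\right) + \frac{1}{4} = 1054 + \frac{1}{4} = \frac{4217}{4}$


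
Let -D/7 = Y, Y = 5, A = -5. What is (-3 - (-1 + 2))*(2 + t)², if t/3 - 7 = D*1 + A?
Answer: -37636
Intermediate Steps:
D = -35 (D = -7*5 = -35)
t = -99 (t = 21 + 3*(-35*1 - 5) = 21 + 3*(-35 - 5) = 21 + 3*(-40) = 21 - 120 = -99)
(-3 - (-1 + 2))*(2 + t)² = (-3 - (-1 + 2))*(2 - 99)² = (-3 - 1*1)*(-97)² = (-3 - 1)*9409 = -4*9409 = -37636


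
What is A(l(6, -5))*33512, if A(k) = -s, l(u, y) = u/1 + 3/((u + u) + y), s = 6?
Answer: -201072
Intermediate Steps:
l(u, y) = u + 3/(y + 2*u) (l(u, y) = u*1 + 3/(2*u + y) = u + 3/(y + 2*u))
A(k) = -6 (A(k) = -1*6 = -6)
A(l(6, -5))*33512 = -6*33512 = -201072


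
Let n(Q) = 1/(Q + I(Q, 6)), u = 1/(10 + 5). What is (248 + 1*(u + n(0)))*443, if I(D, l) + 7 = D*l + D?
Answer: 11532176/105 ≈ 1.0983e+5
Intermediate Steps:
I(D, l) = -7 + D + D*l (I(D, l) = -7 + (D*l + D) = -7 + (D + D*l) = -7 + D + D*l)
u = 1/15 ≈ 0.066667
n(Q) = 1/(-7 + 8*Q) (n(Q) = 1/(Q + (-7 + Q + Q*6)) = 1/(Q + (-7 + Q + 6*Q)) = 1/(Q + (-7 + 7*Q)) = 1/(-7 + 8*Q))
(248 + 1*(u + n(0)))*443 = (248 + 1*(1/15 + 1/(-7 + 8*0)))*443 = (248 + 1*(1/15 + 1/(-7 + 0)))*443 = (248 + 1*(1/15 + 1/(-7)))*443 = (248 + 1*(1/15 - ⅐))*443 = (248 + 1*(-8/105))*443 = (248 - 8/105)*443 = (26032/105)*443 = 11532176/105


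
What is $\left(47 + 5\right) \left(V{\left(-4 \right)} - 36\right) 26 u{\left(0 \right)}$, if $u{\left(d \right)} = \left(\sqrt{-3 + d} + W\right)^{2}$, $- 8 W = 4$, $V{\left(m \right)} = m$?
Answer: $148720 + 54080 i \sqrt{3} \approx 1.4872 \cdot 10^{5} + 93669.0 i$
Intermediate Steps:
$W = - \frac{1}{2}$ ($W = \left(- \frac{1}{8}\right) 4 = - \frac{1}{2} \approx -0.5$)
$u{\left(d \right)} = \left(- \frac{1}{2} + \sqrt{-3 + d}\right)^{2}$ ($u{\left(d \right)} = \left(\sqrt{-3 + d} - \frac{1}{2}\right)^{2} = \left(- \frac{1}{2} + \sqrt{-3 + d}\right)^{2}$)
$\left(47 + 5\right) \left(V{\left(-4 \right)} - 36\right) 26 u{\left(0 \right)} = \left(47 + 5\right) \left(-4 - 36\right) 26 \left(- \frac{11}{4} + 0 - \sqrt{-3 + 0}\right) = 52 \left(-40\right) 26 \left(- \frac{11}{4} + 0 - \sqrt{-3}\right) = \left(-2080\right) 26 \left(- \frac{11}{4} + 0 - i \sqrt{3}\right) = - 54080 \left(- \frac{11}{4} + 0 - i \sqrt{3}\right) = - 54080 \left(- \frac{11}{4} - i \sqrt{3}\right) = 148720 + 54080 i \sqrt{3}$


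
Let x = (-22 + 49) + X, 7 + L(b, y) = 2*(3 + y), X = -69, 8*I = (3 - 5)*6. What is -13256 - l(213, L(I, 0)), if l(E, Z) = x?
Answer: -13214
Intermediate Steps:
I = -3/2 (I = ((3 - 5)*6)/8 = (-2*6)/8 = (1/8)*(-12) = -3/2 ≈ -1.5000)
L(b, y) = -1 + 2*y (L(b, y) = -7 + 2*(3 + y) = -7 + (6 + 2*y) = -1 + 2*y)
x = -42 (x = (-22 + 49) - 69 = 27 - 69 = -42)
l(E, Z) = -42
-13256 - l(213, L(I, 0)) = -13256 - 1*(-42) = -13256 + 42 = -13214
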